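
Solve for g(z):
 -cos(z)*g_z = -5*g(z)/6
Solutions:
 g(z) = C1*(sin(z) + 1)^(5/12)/(sin(z) - 1)^(5/12)


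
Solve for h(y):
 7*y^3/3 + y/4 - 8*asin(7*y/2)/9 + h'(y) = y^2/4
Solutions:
 h(y) = C1 - 7*y^4/12 + y^3/12 - y^2/8 + 8*y*asin(7*y/2)/9 + 8*sqrt(4 - 49*y^2)/63


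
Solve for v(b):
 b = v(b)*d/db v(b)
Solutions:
 v(b) = -sqrt(C1 + b^2)
 v(b) = sqrt(C1 + b^2)


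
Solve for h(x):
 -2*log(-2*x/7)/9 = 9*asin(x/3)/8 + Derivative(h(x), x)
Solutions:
 h(x) = C1 - 2*x*log(-x)/9 - 9*x*asin(x/3)/8 - 2*x*log(2)/9 + 2*x/9 + 2*x*log(7)/9 - 9*sqrt(9 - x^2)/8


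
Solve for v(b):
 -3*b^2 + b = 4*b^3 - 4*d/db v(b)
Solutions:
 v(b) = C1 + b^4/4 + b^3/4 - b^2/8


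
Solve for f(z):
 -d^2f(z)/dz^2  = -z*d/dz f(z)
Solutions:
 f(z) = C1 + C2*erfi(sqrt(2)*z/2)


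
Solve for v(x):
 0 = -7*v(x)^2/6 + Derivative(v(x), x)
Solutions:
 v(x) = -6/(C1 + 7*x)


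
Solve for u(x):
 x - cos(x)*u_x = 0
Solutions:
 u(x) = C1 + Integral(x/cos(x), x)


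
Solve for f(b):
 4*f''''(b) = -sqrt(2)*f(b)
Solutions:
 f(b) = (C1*sin(2^(1/8)*b/2) + C2*cos(2^(1/8)*b/2))*exp(-2^(1/8)*b/2) + (C3*sin(2^(1/8)*b/2) + C4*cos(2^(1/8)*b/2))*exp(2^(1/8)*b/2)


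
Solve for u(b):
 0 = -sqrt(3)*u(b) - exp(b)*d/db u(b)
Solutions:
 u(b) = C1*exp(sqrt(3)*exp(-b))


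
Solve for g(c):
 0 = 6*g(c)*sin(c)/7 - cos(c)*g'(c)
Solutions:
 g(c) = C1/cos(c)^(6/7)


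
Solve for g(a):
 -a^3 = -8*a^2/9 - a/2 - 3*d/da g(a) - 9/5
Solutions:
 g(a) = C1 + a^4/12 - 8*a^3/81 - a^2/12 - 3*a/5


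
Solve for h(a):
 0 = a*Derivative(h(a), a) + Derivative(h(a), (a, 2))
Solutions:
 h(a) = C1 + C2*erf(sqrt(2)*a/2)


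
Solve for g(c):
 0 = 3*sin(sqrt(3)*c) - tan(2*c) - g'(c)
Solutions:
 g(c) = C1 + log(cos(2*c))/2 - sqrt(3)*cos(sqrt(3)*c)


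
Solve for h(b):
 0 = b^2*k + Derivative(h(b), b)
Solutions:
 h(b) = C1 - b^3*k/3


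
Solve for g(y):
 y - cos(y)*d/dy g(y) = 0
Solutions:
 g(y) = C1 + Integral(y/cos(y), y)


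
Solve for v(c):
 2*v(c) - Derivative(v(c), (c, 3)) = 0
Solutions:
 v(c) = C3*exp(2^(1/3)*c) + (C1*sin(2^(1/3)*sqrt(3)*c/2) + C2*cos(2^(1/3)*sqrt(3)*c/2))*exp(-2^(1/3)*c/2)


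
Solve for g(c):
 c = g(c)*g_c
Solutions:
 g(c) = -sqrt(C1 + c^2)
 g(c) = sqrt(C1 + c^2)


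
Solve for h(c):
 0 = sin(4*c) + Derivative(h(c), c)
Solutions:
 h(c) = C1 + cos(4*c)/4


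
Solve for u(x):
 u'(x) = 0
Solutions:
 u(x) = C1


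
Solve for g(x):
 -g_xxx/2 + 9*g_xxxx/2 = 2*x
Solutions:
 g(x) = C1 + C2*x + C3*x^2 + C4*exp(x/9) - x^4/6 - 6*x^3


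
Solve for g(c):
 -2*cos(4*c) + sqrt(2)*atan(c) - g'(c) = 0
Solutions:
 g(c) = C1 + sqrt(2)*(c*atan(c) - log(c^2 + 1)/2) - sin(4*c)/2


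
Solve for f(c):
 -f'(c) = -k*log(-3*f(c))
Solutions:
 Integral(1/(log(-_y) + log(3)), (_y, f(c))) = C1 + c*k


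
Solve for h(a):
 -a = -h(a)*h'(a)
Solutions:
 h(a) = -sqrt(C1 + a^2)
 h(a) = sqrt(C1 + a^2)


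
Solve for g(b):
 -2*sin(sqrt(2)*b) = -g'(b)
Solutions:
 g(b) = C1 - sqrt(2)*cos(sqrt(2)*b)


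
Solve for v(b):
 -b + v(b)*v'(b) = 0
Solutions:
 v(b) = -sqrt(C1 + b^2)
 v(b) = sqrt(C1 + b^2)


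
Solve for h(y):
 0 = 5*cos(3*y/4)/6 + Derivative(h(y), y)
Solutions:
 h(y) = C1 - 10*sin(3*y/4)/9


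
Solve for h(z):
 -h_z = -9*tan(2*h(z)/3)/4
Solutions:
 h(z) = -3*asin(C1*exp(3*z/2))/2 + 3*pi/2
 h(z) = 3*asin(C1*exp(3*z/2))/2


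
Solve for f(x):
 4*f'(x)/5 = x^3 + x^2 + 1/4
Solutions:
 f(x) = C1 + 5*x^4/16 + 5*x^3/12 + 5*x/16


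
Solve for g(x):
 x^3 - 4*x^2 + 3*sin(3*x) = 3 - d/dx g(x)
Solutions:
 g(x) = C1 - x^4/4 + 4*x^3/3 + 3*x + cos(3*x)


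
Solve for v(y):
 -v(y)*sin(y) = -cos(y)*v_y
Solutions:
 v(y) = C1/cos(y)


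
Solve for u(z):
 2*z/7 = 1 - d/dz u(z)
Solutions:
 u(z) = C1 - z^2/7 + z


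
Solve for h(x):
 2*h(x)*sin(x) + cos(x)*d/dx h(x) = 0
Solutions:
 h(x) = C1*cos(x)^2


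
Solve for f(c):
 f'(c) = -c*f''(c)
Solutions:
 f(c) = C1 + C2*log(c)


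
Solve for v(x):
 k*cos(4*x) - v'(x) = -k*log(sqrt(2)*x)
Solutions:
 v(x) = C1 + k*(2*x*log(x) - 2*x + x*log(2) + sin(4*x)/2)/2


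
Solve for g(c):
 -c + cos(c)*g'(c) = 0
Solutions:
 g(c) = C1 + Integral(c/cos(c), c)


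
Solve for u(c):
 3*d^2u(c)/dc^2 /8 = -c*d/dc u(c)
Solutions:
 u(c) = C1 + C2*erf(2*sqrt(3)*c/3)


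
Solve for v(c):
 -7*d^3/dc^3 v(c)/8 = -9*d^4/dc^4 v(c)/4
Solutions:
 v(c) = C1 + C2*c + C3*c^2 + C4*exp(7*c/18)


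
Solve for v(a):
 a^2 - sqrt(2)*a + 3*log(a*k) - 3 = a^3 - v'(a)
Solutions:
 v(a) = C1 + a^4/4 - a^3/3 + sqrt(2)*a^2/2 - 3*a*log(a*k) + 6*a


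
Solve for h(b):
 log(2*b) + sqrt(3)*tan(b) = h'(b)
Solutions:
 h(b) = C1 + b*log(b) - b + b*log(2) - sqrt(3)*log(cos(b))


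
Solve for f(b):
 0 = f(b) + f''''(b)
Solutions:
 f(b) = (C1*sin(sqrt(2)*b/2) + C2*cos(sqrt(2)*b/2))*exp(-sqrt(2)*b/2) + (C3*sin(sqrt(2)*b/2) + C4*cos(sqrt(2)*b/2))*exp(sqrt(2)*b/2)


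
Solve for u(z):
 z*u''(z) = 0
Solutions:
 u(z) = C1 + C2*z


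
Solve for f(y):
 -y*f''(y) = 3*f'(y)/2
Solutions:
 f(y) = C1 + C2/sqrt(y)


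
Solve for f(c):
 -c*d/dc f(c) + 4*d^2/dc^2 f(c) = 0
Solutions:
 f(c) = C1 + C2*erfi(sqrt(2)*c/4)


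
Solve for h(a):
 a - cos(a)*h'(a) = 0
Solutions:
 h(a) = C1 + Integral(a/cos(a), a)


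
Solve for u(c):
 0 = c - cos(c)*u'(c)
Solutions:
 u(c) = C1 + Integral(c/cos(c), c)


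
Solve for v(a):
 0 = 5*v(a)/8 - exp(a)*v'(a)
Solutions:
 v(a) = C1*exp(-5*exp(-a)/8)


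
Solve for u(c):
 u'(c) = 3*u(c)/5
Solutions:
 u(c) = C1*exp(3*c/5)


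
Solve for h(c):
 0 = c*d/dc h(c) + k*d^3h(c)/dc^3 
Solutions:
 h(c) = C1 + Integral(C2*airyai(c*(-1/k)^(1/3)) + C3*airybi(c*(-1/k)^(1/3)), c)


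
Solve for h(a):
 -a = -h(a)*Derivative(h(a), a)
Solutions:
 h(a) = -sqrt(C1 + a^2)
 h(a) = sqrt(C1 + a^2)


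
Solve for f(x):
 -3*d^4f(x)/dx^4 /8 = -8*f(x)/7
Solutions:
 f(x) = C1*exp(-2*sqrt(2)*21^(3/4)*x/21) + C2*exp(2*sqrt(2)*21^(3/4)*x/21) + C3*sin(2*sqrt(2)*21^(3/4)*x/21) + C4*cos(2*sqrt(2)*21^(3/4)*x/21)


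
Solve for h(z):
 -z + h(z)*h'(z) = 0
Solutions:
 h(z) = -sqrt(C1 + z^2)
 h(z) = sqrt(C1 + z^2)


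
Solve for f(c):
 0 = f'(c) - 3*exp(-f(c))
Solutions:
 f(c) = log(C1 + 3*c)


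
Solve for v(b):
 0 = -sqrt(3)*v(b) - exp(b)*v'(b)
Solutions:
 v(b) = C1*exp(sqrt(3)*exp(-b))


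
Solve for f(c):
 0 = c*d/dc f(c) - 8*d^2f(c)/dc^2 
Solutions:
 f(c) = C1 + C2*erfi(c/4)


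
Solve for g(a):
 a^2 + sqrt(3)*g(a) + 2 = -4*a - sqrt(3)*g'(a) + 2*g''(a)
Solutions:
 g(a) = C1*exp(a*(sqrt(3) + sqrt(3 + 8*sqrt(3)))/4) + C2*exp(a*(-sqrt(3 + 8*sqrt(3)) + sqrt(3))/4) - sqrt(3)*a^2/3 - 2*sqrt(3)*a/3 - 4/3


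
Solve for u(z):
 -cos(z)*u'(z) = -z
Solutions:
 u(z) = C1 + Integral(z/cos(z), z)


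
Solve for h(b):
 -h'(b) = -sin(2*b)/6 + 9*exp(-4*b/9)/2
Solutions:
 h(b) = C1 - cos(2*b)/12 + 81*exp(-4*b/9)/8


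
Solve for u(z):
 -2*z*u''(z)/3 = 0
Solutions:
 u(z) = C1 + C2*z


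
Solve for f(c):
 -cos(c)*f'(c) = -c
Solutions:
 f(c) = C1 + Integral(c/cos(c), c)


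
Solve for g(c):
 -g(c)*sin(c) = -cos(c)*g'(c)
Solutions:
 g(c) = C1/cos(c)


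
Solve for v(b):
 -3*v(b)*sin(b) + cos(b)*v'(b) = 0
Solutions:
 v(b) = C1/cos(b)^3


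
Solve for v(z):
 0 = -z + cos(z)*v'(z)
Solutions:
 v(z) = C1 + Integral(z/cos(z), z)


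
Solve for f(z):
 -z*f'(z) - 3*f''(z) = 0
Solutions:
 f(z) = C1 + C2*erf(sqrt(6)*z/6)


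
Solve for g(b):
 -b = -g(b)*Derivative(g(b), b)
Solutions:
 g(b) = -sqrt(C1 + b^2)
 g(b) = sqrt(C1 + b^2)


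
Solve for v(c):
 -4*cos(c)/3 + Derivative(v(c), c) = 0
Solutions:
 v(c) = C1 + 4*sin(c)/3


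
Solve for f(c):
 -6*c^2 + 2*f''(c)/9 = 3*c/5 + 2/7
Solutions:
 f(c) = C1 + C2*c + 9*c^4/4 + 9*c^3/20 + 9*c^2/14


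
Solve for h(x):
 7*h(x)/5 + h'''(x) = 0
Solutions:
 h(x) = C3*exp(-5^(2/3)*7^(1/3)*x/5) + (C1*sin(sqrt(3)*5^(2/3)*7^(1/3)*x/10) + C2*cos(sqrt(3)*5^(2/3)*7^(1/3)*x/10))*exp(5^(2/3)*7^(1/3)*x/10)


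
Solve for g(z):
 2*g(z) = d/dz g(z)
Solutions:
 g(z) = C1*exp(2*z)


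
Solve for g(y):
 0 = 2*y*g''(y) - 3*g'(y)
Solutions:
 g(y) = C1 + C2*y^(5/2)


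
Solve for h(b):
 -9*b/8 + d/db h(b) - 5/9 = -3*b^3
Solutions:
 h(b) = C1 - 3*b^4/4 + 9*b^2/16 + 5*b/9


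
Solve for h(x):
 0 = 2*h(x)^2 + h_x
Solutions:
 h(x) = 1/(C1 + 2*x)


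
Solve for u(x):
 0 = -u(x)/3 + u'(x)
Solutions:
 u(x) = C1*exp(x/3)


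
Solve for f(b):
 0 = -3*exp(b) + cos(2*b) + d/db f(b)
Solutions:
 f(b) = C1 + 3*exp(b) - sin(2*b)/2


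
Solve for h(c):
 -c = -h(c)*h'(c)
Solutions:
 h(c) = -sqrt(C1 + c^2)
 h(c) = sqrt(C1 + c^2)


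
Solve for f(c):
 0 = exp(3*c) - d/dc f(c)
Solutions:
 f(c) = C1 + exp(3*c)/3


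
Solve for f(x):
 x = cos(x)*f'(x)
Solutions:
 f(x) = C1 + Integral(x/cos(x), x)


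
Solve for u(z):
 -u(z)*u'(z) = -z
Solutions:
 u(z) = -sqrt(C1 + z^2)
 u(z) = sqrt(C1 + z^2)


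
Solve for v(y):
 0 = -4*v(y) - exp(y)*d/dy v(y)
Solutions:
 v(y) = C1*exp(4*exp(-y))


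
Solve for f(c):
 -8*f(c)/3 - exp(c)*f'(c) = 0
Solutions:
 f(c) = C1*exp(8*exp(-c)/3)


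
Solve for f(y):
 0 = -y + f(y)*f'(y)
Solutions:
 f(y) = -sqrt(C1 + y^2)
 f(y) = sqrt(C1 + y^2)


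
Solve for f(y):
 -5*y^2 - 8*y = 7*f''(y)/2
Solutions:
 f(y) = C1 + C2*y - 5*y^4/42 - 8*y^3/21


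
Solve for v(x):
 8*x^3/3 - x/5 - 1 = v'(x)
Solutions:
 v(x) = C1 + 2*x^4/3 - x^2/10 - x


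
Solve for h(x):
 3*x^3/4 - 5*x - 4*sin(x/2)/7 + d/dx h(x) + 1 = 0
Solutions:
 h(x) = C1 - 3*x^4/16 + 5*x^2/2 - x - 8*cos(x/2)/7


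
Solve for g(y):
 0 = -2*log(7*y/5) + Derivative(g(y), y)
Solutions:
 g(y) = C1 + 2*y*log(y) - 2*y + y*log(49/25)


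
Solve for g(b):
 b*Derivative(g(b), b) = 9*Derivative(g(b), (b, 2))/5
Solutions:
 g(b) = C1 + C2*erfi(sqrt(10)*b/6)


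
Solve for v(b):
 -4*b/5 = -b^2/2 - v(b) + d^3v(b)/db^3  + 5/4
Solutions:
 v(b) = C3*exp(b) - b^2/2 + 4*b/5 + (C1*sin(sqrt(3)*b/2) + C2*cos(sqrt(3)*b/2))*exp(-b/2) + 5/4


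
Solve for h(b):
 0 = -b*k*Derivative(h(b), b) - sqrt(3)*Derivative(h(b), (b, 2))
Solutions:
 h(b) = Piecewise((-sqrt(2)*3^(1/4)*sqrt(pi)*C1*erf(sqrt(2)*3^(3/4)*b*sqrt(k)/6)/(2*sqrt(k)) - C2, (k > 0) | (k < 0)), (-C1*b - C2, True))


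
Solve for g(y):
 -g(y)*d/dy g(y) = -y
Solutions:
 g(y) = -sqrt(C1 + y^2)
 g(y) = sqrt(C1 + y^2)


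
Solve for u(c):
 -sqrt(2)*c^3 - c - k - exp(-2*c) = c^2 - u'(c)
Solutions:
 u(c) = C1 + sqrt(2)*c^4/4 + c^3/3 + c^2/2 + c*k - exp(-2*c)/2


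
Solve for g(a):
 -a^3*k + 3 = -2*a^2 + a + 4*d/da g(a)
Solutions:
 g(a) = C1 - a^4*k/16 + a^3/6 - a^2/8 + 3*a/4


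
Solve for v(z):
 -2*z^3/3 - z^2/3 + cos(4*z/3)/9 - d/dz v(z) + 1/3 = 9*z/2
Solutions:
 v(z) = C1 - z^4/6 - z^3/9 - 9*z^2/4 + z/3 + sin(4*z/3)/12


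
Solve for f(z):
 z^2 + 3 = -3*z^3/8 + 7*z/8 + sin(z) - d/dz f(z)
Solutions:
 f(z) = C1 - 3*z^4/32 - z^3/3 + 7*z^2/16 - 3*z - cos(z)


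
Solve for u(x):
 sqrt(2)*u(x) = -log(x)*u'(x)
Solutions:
 u(x) = C1*exp(-sqrt(2)*li(x))


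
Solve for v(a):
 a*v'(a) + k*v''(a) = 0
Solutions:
 v(a) = C1 + C2*sqrt(k)*erf(sqrt(2)*a*sqrt(1/k)/2)


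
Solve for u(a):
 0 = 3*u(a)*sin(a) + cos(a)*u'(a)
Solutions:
 u(a) = C1*cos(a)^3


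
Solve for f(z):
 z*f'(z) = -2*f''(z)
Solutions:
 f(z) = C1 + C2*erf(z/2)


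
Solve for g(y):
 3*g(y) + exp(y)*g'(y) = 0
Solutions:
 g(y) = C1*exp(3*exp(-y))


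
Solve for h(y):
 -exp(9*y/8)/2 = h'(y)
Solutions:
 h(y) = C1 - 4*exp(9*y/8)/9


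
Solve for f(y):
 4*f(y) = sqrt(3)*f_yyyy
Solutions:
 f(y) = C1*exp(-sqrt(2)*3^(7/8)*y/3) + C2*exp(sqrt(2)*3^(7/8)*y/3) + C3*sin(sqrt(2)*3^(7/8)*y/3) + C4*cos(sqrt(2)*3^(7/8)*y/3)


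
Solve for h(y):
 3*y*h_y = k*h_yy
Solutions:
 h(y) = C1 + C2*erf(sqrt(6)*y*sqrt(-1/k)/2)/sqrt(-1/k)


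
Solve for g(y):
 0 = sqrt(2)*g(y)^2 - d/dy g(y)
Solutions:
 g(y) = -1/(C1 + sqrt(2)*y)


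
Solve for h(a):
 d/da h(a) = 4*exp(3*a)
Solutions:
 h(a) = C1 + 4*exp(3*a)/3


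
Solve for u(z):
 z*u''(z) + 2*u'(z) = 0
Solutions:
 u(z) = C1 + C2/z


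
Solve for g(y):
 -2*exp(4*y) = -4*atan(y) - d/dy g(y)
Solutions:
 g(y) = C1 - 4*y*atan(y) + exp(4*y)/2 + 2*log(y^2 + 1)


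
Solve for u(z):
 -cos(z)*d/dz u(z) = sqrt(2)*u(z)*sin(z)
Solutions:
 u(z) = C1*cos(z)^(sqrt(2))


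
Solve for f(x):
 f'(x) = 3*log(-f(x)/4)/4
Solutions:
 -4*Integral(1/(log(-_y) - 2*log(2)), (_y, f(x)))/3 = C1 - x


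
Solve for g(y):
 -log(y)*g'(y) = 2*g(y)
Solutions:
 g(y) = C1*exp(-2*li(y))


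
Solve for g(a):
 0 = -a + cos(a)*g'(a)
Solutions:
 g(a) = C1 + Integral(a/cos(a), a)


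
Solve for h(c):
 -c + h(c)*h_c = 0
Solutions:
 h(c) = -sqrt(C1 + c^2)
 h(c) = sqrt(C1 + c^2)


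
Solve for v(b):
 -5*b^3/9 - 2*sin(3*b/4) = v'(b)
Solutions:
 v(b) = C1 - 5*b^4/36 + 8*cos(3*b/4)/3


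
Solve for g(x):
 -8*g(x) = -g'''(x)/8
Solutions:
 g(x) = C3*exp(4*x) + (C1*sin(2*sqrt(3)*x) + C2*cos(2*sqrt(3)*x))*exp(-2*x)


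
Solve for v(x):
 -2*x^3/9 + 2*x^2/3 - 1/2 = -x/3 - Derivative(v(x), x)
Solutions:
 v(x) = C1 + x^4/18 - 2*x^3/9 - x^2/6 + x/2


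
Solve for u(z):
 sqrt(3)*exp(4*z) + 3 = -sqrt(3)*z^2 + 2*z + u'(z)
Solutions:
 u(z) = C1 + sqrt(3)*z^3/3 - z^2 + 3*z + sqrt(3)*exp(4*z)/4


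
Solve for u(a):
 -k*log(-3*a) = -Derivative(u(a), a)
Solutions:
 u(a) = C1 + a*k*log(-a) + a*k*(-1 + log(3))


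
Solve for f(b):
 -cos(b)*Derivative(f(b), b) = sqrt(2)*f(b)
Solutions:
 f(b) = C1*(sin(b) - 1)^(sqrt(2)/2)/(sin(b) + 1)^(sqrt(2)/2)


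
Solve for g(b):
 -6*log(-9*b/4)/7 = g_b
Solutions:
 g(b) = C1 - 6*b*log(-b)/7 + 6*b*(-2*log(3) + 1 + 2*log(2))/7


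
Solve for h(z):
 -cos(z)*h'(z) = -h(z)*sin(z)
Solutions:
 h(z) = C1/cos(z)


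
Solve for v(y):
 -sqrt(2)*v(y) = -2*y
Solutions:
 v(y) = sqrt(2)*y


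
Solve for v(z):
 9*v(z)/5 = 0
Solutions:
 v(z) = 0


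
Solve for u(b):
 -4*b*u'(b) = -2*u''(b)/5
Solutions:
 u(b) = C1 + C2*erfi(sqrt(5)*b)


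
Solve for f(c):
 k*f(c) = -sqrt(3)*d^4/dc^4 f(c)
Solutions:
 f(c) = C1*exp(-3^(7/8)*c*(-k)^(1/4)/3) + C2*exp(3^(7/8)*c*(-k)^(1/4)/3) + C3*exp(-3^(7/8)*I*c*(-k)^(1/4)/3) + C4*exp(3^(7/8)*I*c*(-k)^(1/4)/3)


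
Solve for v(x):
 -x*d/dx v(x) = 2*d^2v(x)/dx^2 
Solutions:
 v(x) = C1 + C2*erf(x/2)


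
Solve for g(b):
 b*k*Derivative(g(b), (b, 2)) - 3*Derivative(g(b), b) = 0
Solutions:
 g(b) = C1 + b^(((re(k) + 3)*re(k) + im(k)^2)/(re(k)^2 + im(k)^2))*(C2*sin(3*log(b)*Abs(im(k))/(re(k)^2 + im(k)^2)) + C3*cos(3*log(b)*im(k)/(re(k)^2 + im(k)^2)))


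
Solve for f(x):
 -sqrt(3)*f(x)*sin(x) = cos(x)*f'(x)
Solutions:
 f(x) = C1*cos(x)^(sqrt(3))


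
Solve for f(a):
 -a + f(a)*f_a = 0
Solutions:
 f(a) = -sqrt(C1 + a^2)
 f(a) = sqrt(C1 + a^2)


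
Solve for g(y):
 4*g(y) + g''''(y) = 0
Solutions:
 g(y) = (C1*sin(y) + C2*cos(y))*exp(-y) + (C3*sin(y) + C4*cos(y))*exp(y)


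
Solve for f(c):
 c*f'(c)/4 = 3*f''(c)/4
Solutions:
 f(c) = C1 + C2*erfi(sqrt(6)*c/6)


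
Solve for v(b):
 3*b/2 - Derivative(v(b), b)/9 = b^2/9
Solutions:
 v(b) = C1 - b^3/3 + 27*b^2/4


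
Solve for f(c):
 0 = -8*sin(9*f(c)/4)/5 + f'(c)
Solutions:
 -8*c/5 + 2*log(cos(9*f(c)/4) - 1)/9 - 2*log(cos(9*f(c)/4) + 1)/9 = C1


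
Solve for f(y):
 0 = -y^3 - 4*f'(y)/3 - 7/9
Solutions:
 f(y) = C1 - 3*y^4/16 - 7*y/12


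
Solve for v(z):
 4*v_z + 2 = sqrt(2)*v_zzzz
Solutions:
 v(z) = C1 + C4*exp(sqrt(2)*z) - z/2 + (C2*sin(sqrt(6)*z/2) + C3*cos(sqrt(6)*z/2))*exp(-sqrt(2)*z/2)


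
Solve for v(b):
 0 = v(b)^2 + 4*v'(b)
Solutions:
 v(b) = 4/(C1 + b)


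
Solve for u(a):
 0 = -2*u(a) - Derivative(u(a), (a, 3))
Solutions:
 u(a) = C3*exp(-2^(1/3)*a) + (C1*sin(2^(1/3)*sqrt(3)*a/2) + C2*cos(2^(1/3)*sqrt(3)*a/2))*exp(2^(1/3)*a/2)


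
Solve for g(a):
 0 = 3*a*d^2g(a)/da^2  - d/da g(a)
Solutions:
 g(a) = C1 + C2*a^(4/3)


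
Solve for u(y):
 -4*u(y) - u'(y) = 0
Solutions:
 u(y) = C1*exp(-4*y)


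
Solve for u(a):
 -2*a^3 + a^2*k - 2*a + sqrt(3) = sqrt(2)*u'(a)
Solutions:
 u(a) = C1 - sqrt(2)*a^4/4 + sqrt(2)*a^3*k/6 - sqrt(2)*a^2/2 + sqrt(6)*a/2


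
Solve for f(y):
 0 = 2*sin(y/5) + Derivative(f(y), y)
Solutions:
 f(y) = C1 + 10*cos(y/5)


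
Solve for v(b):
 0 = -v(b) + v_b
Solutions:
 v(b) = C1*exp(b)


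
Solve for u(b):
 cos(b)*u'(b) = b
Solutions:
 u(b) = C1 + Integral(b/cos(b), b)


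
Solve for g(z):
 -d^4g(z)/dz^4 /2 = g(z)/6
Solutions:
 g(z) = (C1*sin(sqrt(2)*3^(3/4)*z/6) + C2*cos(sqrt(2)*3^(3/4)*z/6))*exp(-sqrt(2)*3^(3/4)*z/6) + (C3*sin(sqrt(2)*3^(3/4)*z/6) + C4*cos(sqrt(2)*3^(3/4)*z/6))*exp(sqrt(2)*3^(3/4)*z/6)


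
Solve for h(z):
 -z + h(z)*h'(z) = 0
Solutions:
 h(z) = -sqrt(C1 + z^2)
 h(z) = sqrt(C1 + z^2)


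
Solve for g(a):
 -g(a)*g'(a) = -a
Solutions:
 g(a) = -sqrt(C1 + a^2)
 g(a) = sqrt(C1 + a^2)


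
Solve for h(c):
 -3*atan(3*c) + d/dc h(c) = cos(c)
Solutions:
 h(c) = C1 + 3*c*atan(3*c) - log(9*c^2 + 1)/2 + sin(c)


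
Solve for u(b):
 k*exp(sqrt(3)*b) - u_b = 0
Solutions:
 u(b) = C1 + sqrt(3)*k*exp(sqrt(3)*b)/3


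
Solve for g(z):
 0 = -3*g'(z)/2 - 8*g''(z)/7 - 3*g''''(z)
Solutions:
 g(z) = C1 + C2*exp(-14^(1/3)*z*(-(1323 + sqrt(1807673))^(1/3) + 16*14^(1/3)/(1323 + sqrt(1807673))^(1/3))/84)*sin(14^(1/3)*sqrt(3)*z*(16*14^(1/3)/(1323 + sqrt(1807673))^(1/3) + (1323 + sqrt(1807673))^(1/3))/84) + C3*exp(-14^(1/3)*z*(-(1323 + sqrt(1807673))^(1/3) + 16*14^(1/3)/(1323 + sqrt(1807673))^(1/3))/84)*cos(14^(1/3)*sqrt(3)*z*(16*14^(1/3)/(1323 + sqrt(1807673))^(1/3) + (1323 + sqrt(1807673))^(1/3))/84) + C4*exp(14^(1/3)*z*(-(1323 + sqrt(1807673))^(1/3) + 16*14^(1/3)/(1323 + sqrt(1807673))^(1/3))/42)


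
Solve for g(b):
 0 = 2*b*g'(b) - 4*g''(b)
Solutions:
 g(b) = C1 + C2*erfi(b/2)


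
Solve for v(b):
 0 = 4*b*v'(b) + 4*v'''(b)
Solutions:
 v(b) = C1 + Integral(C2*airyai(-b) + C3*airybi(-b), b)


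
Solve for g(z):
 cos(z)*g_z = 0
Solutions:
 g(z) = C1


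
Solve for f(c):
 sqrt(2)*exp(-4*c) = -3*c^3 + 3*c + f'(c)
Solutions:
 f(c) = C1 + 3*c^4/4 - 3*c^2/2 - sqrt(2)*exp(-4*c)/4


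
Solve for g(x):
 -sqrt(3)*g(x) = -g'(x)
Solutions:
 g(x) = C1*exp(sqrt(3)*x)


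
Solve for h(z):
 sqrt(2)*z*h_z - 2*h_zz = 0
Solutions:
 h(z) = C1 + C2*erfi(2^(1/4)*z/2)


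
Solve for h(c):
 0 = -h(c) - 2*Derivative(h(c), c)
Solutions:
 h(c) = C1*exp(-c/2)


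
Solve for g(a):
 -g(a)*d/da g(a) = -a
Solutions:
 g(a) = -sqrt(C1 + a^2)
 g(a) = sqrt(C1 + a^2)


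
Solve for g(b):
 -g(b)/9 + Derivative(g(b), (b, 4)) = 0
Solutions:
 g(b) = C1*exp(-sqrt(3)*b/3) + C2*exp(sqrt(3)*b/3) + C3*sin(sqrt(3)*b/3) + C4*cos(sqrt(3)*b/3)


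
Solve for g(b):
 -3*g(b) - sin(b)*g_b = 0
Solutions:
 g(b) = C1*(cos(b) + 1)^(3/2)/(cos(b) - 1)^(3/2)


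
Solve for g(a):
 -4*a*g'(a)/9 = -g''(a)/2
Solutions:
 g(a) = C1 + C2*erfi(2*a/3)


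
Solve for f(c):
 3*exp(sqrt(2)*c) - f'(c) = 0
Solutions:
 f(c) = C1 + 3*sqrt(2)*exp(sqrt(2)*c)/2


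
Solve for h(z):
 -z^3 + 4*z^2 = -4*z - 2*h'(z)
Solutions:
 h(z) = C1 + z^4/8 - 2*z^3/3 - z^2


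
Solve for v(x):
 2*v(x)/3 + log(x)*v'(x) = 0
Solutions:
 v(x) = C1*exp(-2*li(x)/3)


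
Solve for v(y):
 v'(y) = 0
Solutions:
 v(y) = C1


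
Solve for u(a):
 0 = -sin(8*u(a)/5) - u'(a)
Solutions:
 a + 5*log(cos(8*u(a)/5) - 1)/16 - 5*log(cos(8*u(a)/5) + 1)/16 = C1


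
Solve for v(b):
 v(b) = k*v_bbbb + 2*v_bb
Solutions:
 v(b) = C1*exp(-b*sqrt((-sqrt(k + 1) - 1)/k)) + C2*exp(b*sqrt((-sqrt(k + 1) - 1)/k)) + C3*exp(-b*sqrt((sqrt(k + 1) - 1)/k)) + C4*exp(b*sqrt((sqrt(k + 1) - 1)/k))


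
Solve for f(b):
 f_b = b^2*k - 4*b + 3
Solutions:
 f(b) = C1 + b^3*k/3 - 2*b^2 + 3*b


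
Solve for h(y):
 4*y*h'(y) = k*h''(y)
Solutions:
 h(y) = C1 + C2*erf(sqrt(2)*y*sqrt(-1/k))/sqrt(-1/k)


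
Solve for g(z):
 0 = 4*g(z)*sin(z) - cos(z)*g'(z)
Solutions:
 g(z) = C1/cos(z)^4


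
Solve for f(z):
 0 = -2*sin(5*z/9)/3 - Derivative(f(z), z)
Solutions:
 f(z) = C1 + 6*cos(5*z/9)/5


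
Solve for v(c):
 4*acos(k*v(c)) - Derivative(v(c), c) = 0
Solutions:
 Integral(1/acos(_y*k), (_y, v(c))) = C1 + 4*c


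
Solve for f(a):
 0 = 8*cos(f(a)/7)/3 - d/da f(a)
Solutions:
 -8*a/3 - 7*log(sin(f(a)/7) - 1)/2 + 7*log(sin(f(a)/7) + 1)/2 = C1


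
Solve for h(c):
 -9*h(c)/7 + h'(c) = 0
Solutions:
 h(c) = C1*exp(9*c/7)


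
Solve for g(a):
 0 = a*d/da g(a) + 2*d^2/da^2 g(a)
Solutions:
 g(a) = C1 + C2*erf(a/2)


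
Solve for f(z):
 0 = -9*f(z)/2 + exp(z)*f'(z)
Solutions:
 f(z) = C1*exp(-9*exp(-z)/2)


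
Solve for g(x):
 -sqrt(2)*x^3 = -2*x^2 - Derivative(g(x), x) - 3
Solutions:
 g(x) = C1 + sqrt(2)*x^4/4 - 2*x^3/3 - 3*x


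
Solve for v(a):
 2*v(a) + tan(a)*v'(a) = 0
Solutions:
 v(a) = C1/sin(a)^2


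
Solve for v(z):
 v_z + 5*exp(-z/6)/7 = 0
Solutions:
 v(z) = C1 + 30*exp(-z/6)/7


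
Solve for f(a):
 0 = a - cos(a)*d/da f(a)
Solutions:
 f(a) = C1 + Integral(a/cos(a), a)


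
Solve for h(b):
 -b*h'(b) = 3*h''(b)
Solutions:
 h(b) = C1 + C2*erf(sqrt(6)*b/6)


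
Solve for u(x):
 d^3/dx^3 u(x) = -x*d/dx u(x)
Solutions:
 u(x) = C1 + Integral(C2*airyai(-x) + C3*airybi(-x), x)


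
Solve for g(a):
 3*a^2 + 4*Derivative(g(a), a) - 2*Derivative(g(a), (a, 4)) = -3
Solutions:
 g(a) = C1 + C4*exp(2^(1/3)*a) - a^3/4 - 3*a/4 + (C2*sin(2^(1/3)*sqrt(3)*a/2) + C3*cos(2^(1/3)*sqrt(3)*a/2))*exp(-2^(1/3)*a/2)


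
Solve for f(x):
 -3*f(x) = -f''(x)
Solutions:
 f(x) = C1*exp(-sqrt(3)*x) + C2*exp(sqrt(3)*x)


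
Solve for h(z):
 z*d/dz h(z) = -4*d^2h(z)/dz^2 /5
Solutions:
 h(z) = C1 + C2*erf(sqrt(10)*z/4)


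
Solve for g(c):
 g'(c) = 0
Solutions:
 g(c) = C1


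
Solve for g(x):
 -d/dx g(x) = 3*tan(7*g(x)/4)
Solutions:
 g(x) = -4*asin(C1*exp(-21*x/4))/7 + 4*pi/7
 g(x) = 4*asin(C1*exp(-21*x/4))/7


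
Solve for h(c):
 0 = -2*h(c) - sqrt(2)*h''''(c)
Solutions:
 h(c) = (C1*sin(2^(5/8)*c/2) + C2*cos(2^(5/8)*c/2))*exp(-2^(5/8)*c/2) + (C3*sin(2^(5/8)*c/2) + C4*cos(2^(5/8)*c/2))*exp(2^(5/8)*c/2)


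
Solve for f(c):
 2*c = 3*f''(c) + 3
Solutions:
 f(c) = C1 + C2*c + c^3/9 - c^2/2


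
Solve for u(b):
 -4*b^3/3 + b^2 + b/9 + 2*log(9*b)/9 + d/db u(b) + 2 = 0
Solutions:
 u(b) = C1 + b^4/3 - b^3/3 - b^2/18 - 2*b*log(b)/9 - 16*b/9 - 4*b*log(3)/9


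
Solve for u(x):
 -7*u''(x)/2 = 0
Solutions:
 u(x) = C1 + C2*x


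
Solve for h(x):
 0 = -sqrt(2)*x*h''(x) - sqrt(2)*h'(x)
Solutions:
 h(x) = C1 + C2*log(x)


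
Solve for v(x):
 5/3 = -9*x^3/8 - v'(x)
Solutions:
 v(x) = C1 - 9*x^4/32 - 5*x/3


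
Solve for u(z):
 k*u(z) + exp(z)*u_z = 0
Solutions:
 u(z) = C1*exp(k*exp(-z))


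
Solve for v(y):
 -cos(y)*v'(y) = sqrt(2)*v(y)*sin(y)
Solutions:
 v(y) = C1*cos(y)^(sqrt(2))


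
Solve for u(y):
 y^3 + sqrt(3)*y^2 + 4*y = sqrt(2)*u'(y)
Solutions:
 u(y) = C1 + sqrt(2)*y^4/8 + sqrt(6)*y^3/6 + sqrt(2)*y^2


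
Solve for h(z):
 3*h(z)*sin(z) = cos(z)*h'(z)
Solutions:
 h(z) = C1/cos(z)^3


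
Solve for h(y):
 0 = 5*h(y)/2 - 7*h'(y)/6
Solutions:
 h(y) = C1*exp(15*y/7)


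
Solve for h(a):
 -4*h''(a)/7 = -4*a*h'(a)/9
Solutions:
 h(a) = C1 + C2*erfi(sqrt(14)*a/6)


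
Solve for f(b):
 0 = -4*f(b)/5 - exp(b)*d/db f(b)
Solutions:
 f(b) = C1*exp(4*exp(-b)/5)


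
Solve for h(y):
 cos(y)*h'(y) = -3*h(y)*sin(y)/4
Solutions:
 h(y) = C1*cos(y)^(3/4)


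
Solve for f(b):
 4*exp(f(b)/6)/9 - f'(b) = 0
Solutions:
 f(b) = 6*log(-1/(C1 + 4*b)) + 6*log(54)


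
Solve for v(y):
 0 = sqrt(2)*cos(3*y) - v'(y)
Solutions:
 v(y) = C1 + sqrt(2)*sin(3*y)/3


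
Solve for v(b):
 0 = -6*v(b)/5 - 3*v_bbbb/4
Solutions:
 v(b) = (C1*sin(2^(1/4)*5^(3/4)*b/5) + C2*cos(2^(1/4)*5^(3/4)*b/5))*exp(-2^(1/4)*5^(3/4)*b/5) + (C3*sin(2^(1/4)*5^(3/4)*b/5) + C4*cos(2^(1/4)*5^(3/4)*b/5))*exp(2^(1/4)*5^(3/4)*b/5)


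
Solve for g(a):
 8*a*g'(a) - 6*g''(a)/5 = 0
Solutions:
 g(a) = C1 + C2*erfi(sqrt(30)*a/3)


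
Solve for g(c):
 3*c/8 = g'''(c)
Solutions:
 g(c) = C1 + C2*c + C3*c^2 + c^4/64


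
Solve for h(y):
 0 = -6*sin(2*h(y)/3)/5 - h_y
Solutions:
 6*y/5 + 3*log(cos(2*h(y)/3) - 1)/4 - 3*log(cos(2*h(y)/3) + 1)/4 = C1


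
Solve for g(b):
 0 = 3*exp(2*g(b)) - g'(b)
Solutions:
 g(b) = log(-sqrt(-1/(C1 + 3*b))) - log(2)/2
 g(b) = log(-1/(C1 + 3*b))/2 - log(2)/2


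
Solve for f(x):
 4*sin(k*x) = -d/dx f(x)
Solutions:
 f(x) = C1 + 4*cos(k*x)/k


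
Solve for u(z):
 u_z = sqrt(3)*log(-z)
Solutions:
 u(z) = C1 + sqrt(3)*z*log(-z) - sqrt(3)*z


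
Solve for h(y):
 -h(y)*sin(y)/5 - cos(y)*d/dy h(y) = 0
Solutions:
 h(y) = C1*cos(y)^(1/5)


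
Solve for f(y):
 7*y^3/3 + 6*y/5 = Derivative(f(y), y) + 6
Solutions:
 f(y) = C1 + 7*y^4/12 + 3*y^2/5 - 6*y


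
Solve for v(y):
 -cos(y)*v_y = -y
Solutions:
 v(y) = C1 + Integral(y/cos(y), y)


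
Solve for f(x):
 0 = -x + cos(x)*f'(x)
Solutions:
 f(x) = C1 + Integral(x/cos(x), x)


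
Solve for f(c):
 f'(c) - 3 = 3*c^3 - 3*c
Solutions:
 f(c) = C1 + 3*c^4/4 - 3*c^2/2 + 3*c


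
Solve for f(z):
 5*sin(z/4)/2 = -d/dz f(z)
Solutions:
 f(z) = C1 + 10*cos(z/4)


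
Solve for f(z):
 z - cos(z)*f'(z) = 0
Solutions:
 f(z) = C1 + Integral(z/cos(z), z)


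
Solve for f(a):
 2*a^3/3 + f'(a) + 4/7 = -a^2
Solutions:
 f(a) = C1 - a^4/6 - a^3/3 - 4*a/7


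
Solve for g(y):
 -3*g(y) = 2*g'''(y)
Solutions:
 g(y) = C3*exp(-2^(2/3)*3^(1/3)*y/2) + (C1*sin(2^(2/3)*3^(5/6)*y/4) + C2*cos(2^(2/3)*3^(5/6)*y/4))*exp(2^(2/3)*3^(1/3)*y/4)


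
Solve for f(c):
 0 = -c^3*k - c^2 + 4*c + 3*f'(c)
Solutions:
 f(c) = C1 + c^4*k/12 + c^3/9 - 2*c^2/3


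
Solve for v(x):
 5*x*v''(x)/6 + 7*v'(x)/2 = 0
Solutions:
 v(x) = C1 + C2/x^(16/5)


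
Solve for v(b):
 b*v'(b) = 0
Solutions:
 v(b) = C1


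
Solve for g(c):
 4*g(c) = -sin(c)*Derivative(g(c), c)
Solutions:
 g(c) = C1*(cos(c)^2 + 2*cos(c) + 1)/(cos(c)^2 - 2*cos(c) + 1)


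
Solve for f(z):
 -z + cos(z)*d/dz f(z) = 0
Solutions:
 f(z) = C1 + Integral(z/cos(z), z)


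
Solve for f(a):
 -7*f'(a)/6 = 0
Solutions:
 f(a) = C1


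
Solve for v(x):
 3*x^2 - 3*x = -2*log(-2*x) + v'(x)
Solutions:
 v(x) = C1 + x^3 - 3*x^2/2 + 2*x*log(-x) + 2*x*(-1 + log(2))


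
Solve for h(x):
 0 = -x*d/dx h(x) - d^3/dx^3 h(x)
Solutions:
 h(x) = C1 + Integral(C2*airyai(-x) + C3*airybi(-x), x)


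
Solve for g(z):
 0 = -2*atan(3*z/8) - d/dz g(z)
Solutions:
 g(z) = C1 - 2*z*atan(3*z/8) + 8*log(9*z^2 + 64)/3


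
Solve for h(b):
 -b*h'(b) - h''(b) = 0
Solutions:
 h(b) = C1 + C2*erf(sqrt(2)*b/2)


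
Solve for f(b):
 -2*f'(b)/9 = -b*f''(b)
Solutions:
 f(b) = C1 + C2*b^(11/9)


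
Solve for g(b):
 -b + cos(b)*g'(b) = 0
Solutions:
 g(b) = C1 + Integral(b/cos(b), b)


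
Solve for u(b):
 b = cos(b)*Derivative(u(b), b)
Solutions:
 u(b) = C1 + Integral(b/cos(b), b)


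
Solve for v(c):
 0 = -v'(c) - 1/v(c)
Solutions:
 v(c) = -sqrt(C1 - 2*c)
 v(c) = sqrt(C1 - 2*c)


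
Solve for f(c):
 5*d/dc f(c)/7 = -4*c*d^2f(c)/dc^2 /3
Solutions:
 f(c) = C1 + C2*c^(13/28)


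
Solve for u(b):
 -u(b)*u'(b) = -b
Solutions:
 u(b) = -sqrt(C1 + b^2)
 u(b) = sqrt(C1 + b^2)


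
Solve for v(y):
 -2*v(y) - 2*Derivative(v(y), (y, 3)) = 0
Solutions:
 v(y) = C3*exp(-y) + (C1*sin(sqrt(3)*y/2) + C2*cos(sqrt(3)*y/2))*exp(y/2)


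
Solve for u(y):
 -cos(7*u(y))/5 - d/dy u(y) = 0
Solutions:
 y/5 - log(sin(7*u(y)) - 1)/14 + log(sin(7*u(y)) + 1)/14 = C1


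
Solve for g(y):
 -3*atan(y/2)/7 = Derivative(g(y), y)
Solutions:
 g(y) = C1 - 3*y*atan(y/2)/7 + 3*log(y^2 + 4)/7


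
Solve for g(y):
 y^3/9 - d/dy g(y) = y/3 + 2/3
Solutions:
 g(y) = C1 + y^4/36 - y^2/6 - 2*y/3


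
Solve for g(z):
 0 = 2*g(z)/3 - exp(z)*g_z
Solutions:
 g(z) = C1*exp(-2*exp(-z)/3)


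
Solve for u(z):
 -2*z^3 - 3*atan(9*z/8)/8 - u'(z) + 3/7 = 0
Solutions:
 u(z) = C1 - z^4/2 - 3*z*atan(9*z/8)/8 + 3*z/7 + log(81*z^2 + 64)/6


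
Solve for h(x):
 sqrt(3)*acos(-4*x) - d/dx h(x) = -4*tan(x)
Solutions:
 h(x) = C1 + sqrt(3)*(x*acos(-4*x) + sqrt(1 - 16*x^2)/4) - 4*log(cos(x))


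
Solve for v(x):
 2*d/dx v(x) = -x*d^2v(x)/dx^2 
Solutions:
 v(x) = C1 + C2/x


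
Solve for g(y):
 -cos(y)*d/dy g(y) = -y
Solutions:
 g(y) = C1 + Integral(y/cos(y), y)


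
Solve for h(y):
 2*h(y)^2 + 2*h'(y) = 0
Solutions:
 h(y) = 1/(C1 + y)


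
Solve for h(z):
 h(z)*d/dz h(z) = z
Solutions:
 h(z) = -sqrt(C1 + z^2)
 h(z) = sqrt(C1 + z^2)


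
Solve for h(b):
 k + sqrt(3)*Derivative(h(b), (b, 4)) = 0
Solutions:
 h(b) = C1 + C2*b + C3*b^2 + C4*b^3 - sqrt(3)*b^4*k/72


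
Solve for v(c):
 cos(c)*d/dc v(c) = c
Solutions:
 v(c) = C1 + Integral(c/cos(c), c)


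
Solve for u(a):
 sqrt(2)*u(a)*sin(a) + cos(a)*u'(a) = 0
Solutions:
 u(a) = C1*cos(a)^(sqrt(2))


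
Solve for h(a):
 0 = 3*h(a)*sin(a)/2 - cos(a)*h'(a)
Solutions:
 h(a) = C1/cos(a)^(3/2)


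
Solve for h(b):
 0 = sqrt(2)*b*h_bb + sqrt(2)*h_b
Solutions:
 h(b) = C1 + C2*log(b)


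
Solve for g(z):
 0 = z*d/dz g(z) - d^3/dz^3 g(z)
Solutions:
 g(z) = C1 + Integral(C2*airyai(z) + C3*airybi(z), z)


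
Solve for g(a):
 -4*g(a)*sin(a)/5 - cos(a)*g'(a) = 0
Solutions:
 g(a) = C1*cos(a)^(4/5)


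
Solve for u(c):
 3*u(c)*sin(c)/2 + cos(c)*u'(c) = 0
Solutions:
 u(c) = C1*cos(c)^(3/2)


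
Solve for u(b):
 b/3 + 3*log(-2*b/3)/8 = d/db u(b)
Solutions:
 u(b) = C1 + b^2/6 + 3*b*log(-b)/8 + 3*b*(-log(3) - 1 + log(2))/8


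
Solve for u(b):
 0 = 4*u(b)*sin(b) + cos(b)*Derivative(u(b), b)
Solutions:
 u(b) = C1*cos(b)^4


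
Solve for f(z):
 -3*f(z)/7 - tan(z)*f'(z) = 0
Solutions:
 f(z) = C1/sin(z)^(3/7)


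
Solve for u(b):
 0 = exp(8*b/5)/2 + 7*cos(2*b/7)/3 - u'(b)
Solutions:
 u(b) = C1 + 5*exp(8*b/5)/16 + 49*sin(2*b/7)/6


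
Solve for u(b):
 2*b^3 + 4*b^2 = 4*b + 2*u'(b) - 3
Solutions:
 u(b) = C1 + b^4/4 + 2*b^3/3 - b^2 + 3*b/2


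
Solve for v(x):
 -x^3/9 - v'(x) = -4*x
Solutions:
 v(x) = C1 - x^4/36 + 2*x^2


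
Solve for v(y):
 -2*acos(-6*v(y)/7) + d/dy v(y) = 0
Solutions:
 Integral(1/acos(-6*_y/7), (_y, v(y))) = C1 + 2*y


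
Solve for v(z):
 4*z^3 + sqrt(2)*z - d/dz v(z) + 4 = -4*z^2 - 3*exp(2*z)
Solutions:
 v(z) = C1 + z^4 + 4*z^3/3 + sqrt(2)*z^2/2 + 4*z + 3*exp(2*z)/2


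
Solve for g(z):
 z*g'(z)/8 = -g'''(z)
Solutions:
 g(z) = C1 + Integral(C2*airyai(-z/2) + C3*airybi(-z/2), z)


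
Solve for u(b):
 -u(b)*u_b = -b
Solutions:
 u(b) = -sqrt(C1 + b^2)
 u(b) = sqrt(C1 + b^2)


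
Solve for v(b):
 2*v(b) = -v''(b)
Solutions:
 v(b) = C1*sin(sqrt(2)*b) + C2*cos(sqrt(2)*b)


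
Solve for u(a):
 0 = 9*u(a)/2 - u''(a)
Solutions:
 u(a) = C1*exp(-3*sqrt(2)*a/2) + C2*exp(3*sqrt(2)*a/2)


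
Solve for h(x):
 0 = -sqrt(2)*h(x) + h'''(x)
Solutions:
 h(x) = C3*exp(2^(1/6)*x) + (C1*sin(2^(1/6)*sqrt(3)*x/2) + C2*cos(2^(1/6)*sqrt(3)*x/2))*exp(-2^(1/6)*x/2)


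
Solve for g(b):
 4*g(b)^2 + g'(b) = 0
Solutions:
 g(b) = 1/(C1 + 4*b)


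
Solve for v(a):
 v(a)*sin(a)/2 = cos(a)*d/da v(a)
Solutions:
 v(a) = C1/sqrt(cos(a))


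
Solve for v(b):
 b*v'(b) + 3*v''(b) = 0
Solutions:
 v(b) = C1 + C2*erf(sqrt(6)*b/6)


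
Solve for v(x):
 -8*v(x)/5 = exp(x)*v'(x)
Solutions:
 v(x) = C1*exp(8*exp(-x)/5)


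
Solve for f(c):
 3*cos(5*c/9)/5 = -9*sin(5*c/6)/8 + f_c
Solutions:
 f(c) = C1 + 27*sin(5*c/9)/25 - 27*cos(5*c/6)/20


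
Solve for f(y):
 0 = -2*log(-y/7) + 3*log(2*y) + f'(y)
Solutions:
 f(y) = C1 - y*log(y) + y*(-log(392) + 1 + 2*I*pi)


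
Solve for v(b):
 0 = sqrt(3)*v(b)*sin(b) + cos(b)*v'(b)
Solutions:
 v(b) = C1*cos(b)^(sqrt(3))


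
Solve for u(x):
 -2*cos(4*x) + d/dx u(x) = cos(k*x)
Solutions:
 u(x) = C1 + sin(4*x)/2 + sin(k*x)/k


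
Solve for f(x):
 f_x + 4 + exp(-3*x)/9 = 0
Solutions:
 f(x) = C1 - 4*x + exp(-3*x)/27


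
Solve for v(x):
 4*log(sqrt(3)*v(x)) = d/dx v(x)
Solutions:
 -Integral(1/(2*log(_y) + log(3)), (_y, v(x)))/2 = C1 - x


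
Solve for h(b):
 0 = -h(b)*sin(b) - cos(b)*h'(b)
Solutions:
 h(b) = C1*cos(b)


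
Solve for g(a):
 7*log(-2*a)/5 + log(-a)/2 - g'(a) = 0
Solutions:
 g(a) = C1 + 19*a*log(-a)/10 + a*(-19 + 14*log(2))/10


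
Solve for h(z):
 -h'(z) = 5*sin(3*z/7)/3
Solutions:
 h(z) = C1 + 35*cos(3*z/7)/9


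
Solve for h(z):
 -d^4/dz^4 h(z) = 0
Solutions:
 h(z) = C1 + C2*z + C3*z^2 + C4*z^3


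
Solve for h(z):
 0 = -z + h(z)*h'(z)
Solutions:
 h(z) = -sqrt(C1 + z^2)
 h(z) = sqrt(C1 + z^2)


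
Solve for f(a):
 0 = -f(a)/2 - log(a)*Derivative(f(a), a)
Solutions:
 f(a) = C1*exp(-li(a)/2)


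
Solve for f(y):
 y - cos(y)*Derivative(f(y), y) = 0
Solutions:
 f(y) = C1 + Integral(y/cos(y), y)


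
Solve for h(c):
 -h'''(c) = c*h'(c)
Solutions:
 h(c) = C1 + Integral(C2*airyai(-c) + C3*airybi(-c), c)


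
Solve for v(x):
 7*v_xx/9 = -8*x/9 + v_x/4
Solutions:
 v(x) = C1 + C2*exp(9*x/28) + 16*x^2/9 + 896*x/81


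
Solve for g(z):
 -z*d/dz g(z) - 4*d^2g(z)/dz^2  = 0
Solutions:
 g(z) = C1 + C2*erf(sqrt(2)*z/4)


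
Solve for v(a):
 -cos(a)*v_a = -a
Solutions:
 v(a) = C1 + Integral(a/cos(a), a)


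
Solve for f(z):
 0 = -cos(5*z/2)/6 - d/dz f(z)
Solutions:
 f(z) = C1 - sin(5*z/2)/15


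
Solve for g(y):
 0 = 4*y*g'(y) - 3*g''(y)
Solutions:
 g(y) = C1 + C2*erfi(sqrt(6)*y/3)


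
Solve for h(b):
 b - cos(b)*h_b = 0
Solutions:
 h(b) = C1 + Integral(b/cos(b), b)


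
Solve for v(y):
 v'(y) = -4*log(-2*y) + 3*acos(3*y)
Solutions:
 v(y) = C1 - 4*y*log(-y) + 3*y*acos(3*y) - 4*y*log(2) + 4*y - sqrt(1 - 9*y^2)


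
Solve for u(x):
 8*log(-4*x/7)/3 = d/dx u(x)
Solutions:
 u(x) = C1 + 8*x*log(-x)/3 + 8*x*(-log(7) - 1 + 2*log(2))/3


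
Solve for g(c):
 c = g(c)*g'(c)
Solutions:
 g(c) = -sqrt(C1 + c^2)
 g(c) = sqrt(C1 + c^2)


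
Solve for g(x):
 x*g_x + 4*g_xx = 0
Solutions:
 g(x) = C1 + C2*erf(sqrt(2)*x/4)


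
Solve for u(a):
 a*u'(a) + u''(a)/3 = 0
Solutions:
 u(a) = C1 + C2*erf(sqrt(6)*a/2)


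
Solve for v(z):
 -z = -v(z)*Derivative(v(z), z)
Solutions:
 v(z) = -sqrt(C1 + z^2)
 v(z) = sqrt(C1 + z^2)


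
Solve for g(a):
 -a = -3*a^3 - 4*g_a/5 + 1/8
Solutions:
 g(a) = C1 - 15*a^4/16 + 5*a^2/8 + 5*a/32


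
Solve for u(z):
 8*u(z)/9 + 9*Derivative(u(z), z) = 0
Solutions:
 u(z) = C1*exp(-8*z/81)


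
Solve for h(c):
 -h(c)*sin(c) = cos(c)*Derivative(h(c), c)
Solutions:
 h(c) = C1*cos(c)


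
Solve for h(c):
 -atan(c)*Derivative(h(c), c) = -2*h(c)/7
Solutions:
 h(c) = C1*exp(2*Integral(1/atan(c), c)/7)


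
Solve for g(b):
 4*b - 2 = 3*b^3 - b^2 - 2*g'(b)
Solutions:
 g(b) = C1 + 3*b^4/8 - b^3/6 - b^2 + b


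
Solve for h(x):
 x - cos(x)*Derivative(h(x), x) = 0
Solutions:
 h(x) = C1 + Integral(x/cos(x), x)


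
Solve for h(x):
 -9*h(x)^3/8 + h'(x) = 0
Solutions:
 h(x) = -2*sqrt(-1/(C1 + 9*x))
 h(x) = 2*sqrt(-1/(C1 + 9*x))


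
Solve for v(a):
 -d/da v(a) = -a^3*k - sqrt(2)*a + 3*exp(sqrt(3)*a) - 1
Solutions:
 v(a) = C1 + a^4*k/4 + sqrt(2)*a^2/2 + a - sqrt(3)*exp(sqrt(3)*a)


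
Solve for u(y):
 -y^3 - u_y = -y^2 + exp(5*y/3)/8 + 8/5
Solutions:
 u(y) = C1 - y^4/4 + y^3/3 - 8*y/5 - 3*exp(5*y/3)/40


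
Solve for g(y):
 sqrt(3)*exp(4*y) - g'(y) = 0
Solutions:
 g(y) = C1 + sqrt(3)*exp(4*y)/4


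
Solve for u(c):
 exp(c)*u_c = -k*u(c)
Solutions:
 u(c) = C1*exp(k*exp(-c))


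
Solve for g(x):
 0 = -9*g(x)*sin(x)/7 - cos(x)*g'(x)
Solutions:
 g(x) = C1*cos(x)^(9/7)


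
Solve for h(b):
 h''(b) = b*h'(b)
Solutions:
 h(b) = C1 + C2*erfi(sqrt(2)*b/2)


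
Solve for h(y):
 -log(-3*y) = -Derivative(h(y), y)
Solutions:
 h(y) = C1 + y*log(-y) + y*(-1 + log(3))


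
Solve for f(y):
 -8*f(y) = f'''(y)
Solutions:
 f(y) = C3*exp(-2*y) + (C1*sin(sqrt(3)*y) + C2*cos(sqrt(3)*y))*exp(y)


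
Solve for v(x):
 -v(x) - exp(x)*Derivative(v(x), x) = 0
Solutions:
 v(x) = C1*exp(exp(-x))


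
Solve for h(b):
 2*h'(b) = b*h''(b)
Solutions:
 h(b) = C1 + C2*b^3


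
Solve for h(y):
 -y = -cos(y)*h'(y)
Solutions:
 h(y) = C1 + Integral(y/cos(y), y)


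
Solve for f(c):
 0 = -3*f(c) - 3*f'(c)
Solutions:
 f(c) = C1*exp(-c)


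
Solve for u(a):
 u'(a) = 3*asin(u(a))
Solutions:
 Integral(1/asin(_y), (_y, u(a))) = C1 + 3*a


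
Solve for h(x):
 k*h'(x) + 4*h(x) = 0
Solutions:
 h(x) = C1*exp(-4*x/k)


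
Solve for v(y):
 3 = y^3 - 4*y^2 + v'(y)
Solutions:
 v(y) = C1 - y^4/4 + 4*y^3/3 + 3*y


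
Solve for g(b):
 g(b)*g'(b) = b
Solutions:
 g(b) = -sqrt(C1 + b^2)
 g(b) = sqrt(C1 + b^2)


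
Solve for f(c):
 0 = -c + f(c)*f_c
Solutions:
 f(c) = -sqrt(C1 + c^2)
 f(c) = sqrt(C1 + c^2)


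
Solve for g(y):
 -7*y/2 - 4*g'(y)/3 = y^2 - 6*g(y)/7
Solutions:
 g(y) = C1*exp(9*y/14) + 7*y^2/6 + 833*y/108 + 5831/486


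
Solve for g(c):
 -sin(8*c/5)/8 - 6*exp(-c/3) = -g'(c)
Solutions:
 g(c) = C1 - 5*cos(8*c/5)/64 - 18*exp(-c/3)


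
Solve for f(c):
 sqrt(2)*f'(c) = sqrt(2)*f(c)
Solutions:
 f(c) = C1*exp(c)


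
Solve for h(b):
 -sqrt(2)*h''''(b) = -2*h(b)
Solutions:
 h(b) = C1*exp(-2^(1/8)*b) + C2*exp(2^(1/8)*b) + C3*sin(2^(1/8)*b) + C4*cos(2^(1/8)*b)


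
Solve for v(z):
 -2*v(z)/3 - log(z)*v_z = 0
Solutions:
 v(z) = C1*exp(-2*li(z)/3)


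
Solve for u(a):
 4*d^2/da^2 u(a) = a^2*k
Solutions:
 u(a) = C1 + C2*a + a^4*k/48


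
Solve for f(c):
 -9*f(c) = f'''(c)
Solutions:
 f(c) = C3*exp(-3^(2/3)*c) + (C1*sin(3*3^(1/6)*c/2) + C2*cos(3*3^(1/6)*c/2))*exp(3^(2/3)*c/2)


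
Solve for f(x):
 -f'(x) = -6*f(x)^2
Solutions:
 f(x) = -1/(C1 + 6*x)


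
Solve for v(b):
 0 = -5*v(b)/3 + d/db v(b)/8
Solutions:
 v(b) = C1*exp(40*b/3)


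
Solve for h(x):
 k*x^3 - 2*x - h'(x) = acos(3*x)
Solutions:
 h(x) = C1 + k*x^4/4 - x^2 - x*acos(3*x) + sqrt(1 - 9*x^2)/3


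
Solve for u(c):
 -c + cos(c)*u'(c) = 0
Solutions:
 u(c) = C1 + Integral(c/cos(c), c)


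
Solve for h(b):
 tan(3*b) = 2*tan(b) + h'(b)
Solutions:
 h(b) = C1 + 2*log(cos(b)) - log(cos(3*b))/3


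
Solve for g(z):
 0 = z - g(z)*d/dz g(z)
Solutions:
 g(z) = -sqrt(C1 + z^2)
 g(z) = sqrt(C1 + z^2)


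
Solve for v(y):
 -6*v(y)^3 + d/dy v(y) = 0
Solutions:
 v(y) = -sqrt(2)*sqrt(-1/(C1 + 6*y))/2
 v(y) = sqrt(2)*sqrt(-1/(C1 + 6*y))/2


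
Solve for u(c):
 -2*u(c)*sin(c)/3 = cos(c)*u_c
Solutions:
 u(c) = C1*cos(c)^(2/3)


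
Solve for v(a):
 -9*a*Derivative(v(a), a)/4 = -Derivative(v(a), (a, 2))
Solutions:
 v(a) = C1 + C2*erfi(3*sqrt(2)*a/4)


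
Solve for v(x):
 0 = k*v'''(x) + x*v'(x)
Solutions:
 v(x) = C1 + Integral(C2*airyai(x*(-1/k)^(1/3)) + C3*airybi(x*(-1/k)^(1/3)), x)


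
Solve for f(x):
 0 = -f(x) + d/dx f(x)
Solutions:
 f(x) = C1*exp(x)


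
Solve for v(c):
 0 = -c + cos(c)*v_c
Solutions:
 v(c) = C1 + Integral(c/cos(c), c)


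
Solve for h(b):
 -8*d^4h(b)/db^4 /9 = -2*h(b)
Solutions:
 h(b) = C1*exp(-sqrt(6)*b/2) + C2*exp(sqrt(6)*b/2) + C3*sin(sqrt(6)*b/2) + C4*cos(sqrt(6)*b/2)
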